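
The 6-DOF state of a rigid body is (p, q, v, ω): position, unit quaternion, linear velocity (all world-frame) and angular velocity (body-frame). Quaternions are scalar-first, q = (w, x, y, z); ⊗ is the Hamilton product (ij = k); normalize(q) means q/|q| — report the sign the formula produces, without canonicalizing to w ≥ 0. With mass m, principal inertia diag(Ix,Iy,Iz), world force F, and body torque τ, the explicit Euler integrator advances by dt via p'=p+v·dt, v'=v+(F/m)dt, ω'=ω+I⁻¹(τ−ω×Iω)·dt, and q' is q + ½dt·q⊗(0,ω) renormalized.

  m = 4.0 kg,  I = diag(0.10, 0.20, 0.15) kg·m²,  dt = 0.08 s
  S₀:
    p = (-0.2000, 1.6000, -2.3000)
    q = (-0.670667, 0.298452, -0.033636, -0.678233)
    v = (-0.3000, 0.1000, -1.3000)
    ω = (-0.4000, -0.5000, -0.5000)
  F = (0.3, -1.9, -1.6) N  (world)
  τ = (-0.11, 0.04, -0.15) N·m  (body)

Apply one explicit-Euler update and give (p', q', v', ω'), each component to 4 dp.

p' = (-0.2240, 1.6080, -2.4040)
q' = (-0.6798, 0.2961, -0.0034, -0.6710)
v' = (-0.2940, 0.0620, -1.3320)
ω' = (-0.4780, -0.4800, -0.5907)

ω×(Iω) gyroscopic = (-0.0125, -0.0100, 0.0200)
(τ − ω×Iω)/I = (-0.9750, 0.2500, -1.1333)
ω' = ω + α·dt = (-0.4780, -0.4800, -0.5907)
q⊗(0,ω) = (-0.2365537, -0.0540317, 0.7558527, 0.1726531)
updated quaternion q' = (-0.6798, 0.2961, -0.0034, -0.6710)
p' = p + v·dt = (-0.2240, 1.6080, -2.4040)
v' = v + a·dt = (-0.2940, 0.0620, -1.3320)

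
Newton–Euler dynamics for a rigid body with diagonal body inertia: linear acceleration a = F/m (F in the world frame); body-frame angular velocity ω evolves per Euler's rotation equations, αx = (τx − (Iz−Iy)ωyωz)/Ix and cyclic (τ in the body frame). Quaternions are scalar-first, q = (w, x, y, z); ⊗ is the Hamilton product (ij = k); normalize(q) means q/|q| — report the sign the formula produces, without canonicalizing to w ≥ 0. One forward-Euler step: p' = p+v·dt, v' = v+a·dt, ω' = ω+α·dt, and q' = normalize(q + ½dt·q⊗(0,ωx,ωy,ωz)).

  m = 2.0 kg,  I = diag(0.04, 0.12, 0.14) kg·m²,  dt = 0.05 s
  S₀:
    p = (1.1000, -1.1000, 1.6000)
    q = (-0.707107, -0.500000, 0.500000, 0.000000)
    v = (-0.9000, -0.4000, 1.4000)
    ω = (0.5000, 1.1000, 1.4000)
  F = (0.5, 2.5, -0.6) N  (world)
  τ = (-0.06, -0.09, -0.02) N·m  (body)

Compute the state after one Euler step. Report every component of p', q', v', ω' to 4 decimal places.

angular accel α = (-2.2700, -0.1667, -0.4571)
new body rate ω' = (0.3865, 1.0917, 1.3771)
2q̇ = q⊗(0,ω) = (-0.3000000, 0.3464465, -0.0778177, -1.7899498)
q + ½dt·q⊗(0,ω), renormalized = (-0.7138, -0.4908, 0.4975, -0.0447)
linear accel F/m = (0.2500, 1.2500, -0.3000)
p + v·dt = (1.0550, -1.1200, 1.6700)
new velocity v' = (-0.8875, -0.3375, 1.3850)

p' = (1.0550, -1.1200, 1.6700)
q' = (-0.7138, -0.4908, 0.4975, -0.0447)
v' = (-0.8875, -0.3375, 1.3850)
ω' = (0.3865, 1.0917, 1.3771)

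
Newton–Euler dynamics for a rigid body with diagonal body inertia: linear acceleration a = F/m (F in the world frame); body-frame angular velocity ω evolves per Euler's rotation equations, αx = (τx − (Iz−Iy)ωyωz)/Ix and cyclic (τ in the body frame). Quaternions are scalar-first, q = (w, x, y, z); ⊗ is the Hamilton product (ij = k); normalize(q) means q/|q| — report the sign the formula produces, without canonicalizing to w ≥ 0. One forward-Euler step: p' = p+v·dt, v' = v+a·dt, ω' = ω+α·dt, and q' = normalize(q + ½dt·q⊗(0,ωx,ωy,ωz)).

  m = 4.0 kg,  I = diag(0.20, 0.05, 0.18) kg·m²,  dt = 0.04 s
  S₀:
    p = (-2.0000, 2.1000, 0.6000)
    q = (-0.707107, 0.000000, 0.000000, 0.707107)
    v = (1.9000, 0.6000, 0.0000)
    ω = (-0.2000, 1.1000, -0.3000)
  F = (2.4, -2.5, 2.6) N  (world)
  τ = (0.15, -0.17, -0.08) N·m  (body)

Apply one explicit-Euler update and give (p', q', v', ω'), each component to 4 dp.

(τ − ω×Iω)/I = (0.9645, -3.4240, -0.6278)
ω' = ω + α·dt = (-0.1614, 0.9630, -0.3251)
Hamilton product q⊗(0,ω) = (0.2121321, -0.6363963, -0.9192391, 0.2121321)
updated quaternion q' = (-0.7027, -0.0127, -0.0184, 0.7112)
linear accel F/m = (0.6000, -0.6250, 0.6500)
p' = p + v·dt = (-1.9240, 2.1240, 0.6000)
v' = v + a·dt = (1.9240, 0.5750, 0.0260)

p' = (-1.9240, 2.1240, 0.6000)
q' = (-0.7027, -0.0127, -0.0184, 0.7112)
v' = (1.9240, 0.5750, 0.0260)
ω' = (-0.1614, 0.9630, -0.3251)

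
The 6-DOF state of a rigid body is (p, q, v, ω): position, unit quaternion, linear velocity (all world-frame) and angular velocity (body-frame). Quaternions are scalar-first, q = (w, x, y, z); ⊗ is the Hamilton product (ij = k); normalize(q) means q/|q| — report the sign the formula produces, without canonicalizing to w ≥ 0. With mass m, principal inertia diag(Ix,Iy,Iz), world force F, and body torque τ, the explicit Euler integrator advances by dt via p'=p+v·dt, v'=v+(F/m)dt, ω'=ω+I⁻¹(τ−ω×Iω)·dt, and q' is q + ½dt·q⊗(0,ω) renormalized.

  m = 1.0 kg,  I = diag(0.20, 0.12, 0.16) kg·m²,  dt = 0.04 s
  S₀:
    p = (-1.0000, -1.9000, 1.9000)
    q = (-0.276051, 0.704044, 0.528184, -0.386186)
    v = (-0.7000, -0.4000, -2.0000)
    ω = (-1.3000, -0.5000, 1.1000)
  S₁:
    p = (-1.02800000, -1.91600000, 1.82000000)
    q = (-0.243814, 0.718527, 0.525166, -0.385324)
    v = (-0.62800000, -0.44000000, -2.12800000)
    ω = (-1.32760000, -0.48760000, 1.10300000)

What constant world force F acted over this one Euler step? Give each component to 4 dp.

F = (1.8000, -1.0000, -3.2000)

v₁ − v₀ = (0.07200000, -0.04000000, -0.12800000)
applied force F = (1.8000, -1.0000, -3.2000)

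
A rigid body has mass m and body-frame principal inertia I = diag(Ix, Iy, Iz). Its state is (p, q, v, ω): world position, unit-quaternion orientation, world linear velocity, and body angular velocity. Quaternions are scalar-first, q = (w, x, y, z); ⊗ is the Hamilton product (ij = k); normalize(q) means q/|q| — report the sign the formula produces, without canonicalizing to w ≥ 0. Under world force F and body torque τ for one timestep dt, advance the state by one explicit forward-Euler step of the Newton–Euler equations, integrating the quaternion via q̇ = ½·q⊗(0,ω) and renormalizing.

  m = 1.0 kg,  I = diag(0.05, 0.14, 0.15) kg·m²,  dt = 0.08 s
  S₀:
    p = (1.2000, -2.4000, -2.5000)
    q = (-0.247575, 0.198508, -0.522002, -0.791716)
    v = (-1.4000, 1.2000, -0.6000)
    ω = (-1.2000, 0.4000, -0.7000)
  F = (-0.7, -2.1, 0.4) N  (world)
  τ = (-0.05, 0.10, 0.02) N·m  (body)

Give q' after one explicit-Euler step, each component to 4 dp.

q⊗(0,ω) = (-0.1071908, 0.9791778, 0.9899848, -0.3736967)
q + ½dt·q⊗(0,ω), renormalized = (-0.2514, 0.2373, -0.4816, -0.8053)

q' = (-0.2514, 0.2373, -0.4816, -0.8053)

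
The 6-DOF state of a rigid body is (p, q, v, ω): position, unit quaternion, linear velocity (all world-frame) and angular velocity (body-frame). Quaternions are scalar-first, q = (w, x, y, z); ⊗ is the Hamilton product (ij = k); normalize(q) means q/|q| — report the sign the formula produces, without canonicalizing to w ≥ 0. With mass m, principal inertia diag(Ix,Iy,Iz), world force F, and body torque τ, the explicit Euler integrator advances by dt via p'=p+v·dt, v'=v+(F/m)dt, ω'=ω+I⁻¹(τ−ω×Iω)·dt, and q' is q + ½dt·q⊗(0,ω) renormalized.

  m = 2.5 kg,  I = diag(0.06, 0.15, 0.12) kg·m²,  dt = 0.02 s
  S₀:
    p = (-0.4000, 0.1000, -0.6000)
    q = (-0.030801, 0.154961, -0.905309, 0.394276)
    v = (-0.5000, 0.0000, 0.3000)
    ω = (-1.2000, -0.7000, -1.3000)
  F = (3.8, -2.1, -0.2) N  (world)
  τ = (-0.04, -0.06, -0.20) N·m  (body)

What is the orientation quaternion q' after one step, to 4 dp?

q' = (-0.0301, 0.1698, -0.9076, 0.3827)

Hamilton product q⊗(0,ω) = (0.0647957, 1.4898561, -0.2501212, -1.1548022)
q' = normalize(q + ½dt·q⊗(0,ω)) = (-0.0301, 0.1698, -0.9076, 0.3827)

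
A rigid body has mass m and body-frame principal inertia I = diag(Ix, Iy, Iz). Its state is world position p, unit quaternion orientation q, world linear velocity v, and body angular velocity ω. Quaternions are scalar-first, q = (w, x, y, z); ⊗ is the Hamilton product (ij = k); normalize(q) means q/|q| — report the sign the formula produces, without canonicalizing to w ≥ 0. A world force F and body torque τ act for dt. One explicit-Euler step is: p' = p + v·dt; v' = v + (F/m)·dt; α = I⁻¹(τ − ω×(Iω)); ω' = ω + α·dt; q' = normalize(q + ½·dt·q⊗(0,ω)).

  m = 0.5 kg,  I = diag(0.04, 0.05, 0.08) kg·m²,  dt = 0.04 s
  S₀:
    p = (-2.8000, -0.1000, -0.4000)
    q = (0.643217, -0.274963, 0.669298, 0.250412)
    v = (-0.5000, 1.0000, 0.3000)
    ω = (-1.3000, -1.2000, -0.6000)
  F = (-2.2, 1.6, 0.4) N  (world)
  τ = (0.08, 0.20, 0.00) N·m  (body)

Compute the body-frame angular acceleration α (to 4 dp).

precession coupling ω×(Iω) = (0.0216, -0.0312, 0.0156)
angular accel α = (1.4600, 4.6240, -0.1950)

α = (1.4600, 4.6240, -0.1950)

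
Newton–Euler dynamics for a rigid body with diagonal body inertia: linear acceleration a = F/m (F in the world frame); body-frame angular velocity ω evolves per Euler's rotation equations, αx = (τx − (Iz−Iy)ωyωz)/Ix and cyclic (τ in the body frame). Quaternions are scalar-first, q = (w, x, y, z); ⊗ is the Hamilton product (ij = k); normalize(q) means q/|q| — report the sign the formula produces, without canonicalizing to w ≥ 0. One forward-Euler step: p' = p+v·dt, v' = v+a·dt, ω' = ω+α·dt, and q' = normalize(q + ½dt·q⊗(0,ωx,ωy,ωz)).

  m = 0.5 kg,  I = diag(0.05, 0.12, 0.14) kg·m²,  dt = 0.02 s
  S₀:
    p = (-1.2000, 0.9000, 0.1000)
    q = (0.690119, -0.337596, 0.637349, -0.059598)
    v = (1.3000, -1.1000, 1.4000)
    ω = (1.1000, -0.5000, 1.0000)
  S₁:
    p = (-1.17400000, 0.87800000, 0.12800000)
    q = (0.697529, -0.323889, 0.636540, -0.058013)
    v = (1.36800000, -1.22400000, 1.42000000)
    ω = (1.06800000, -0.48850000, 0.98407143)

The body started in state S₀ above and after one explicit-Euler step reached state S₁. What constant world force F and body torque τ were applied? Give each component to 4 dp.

ω₁ − ω₀ = (-0.03200000, 0.01150000, -0.01592857)
τ = I·(Δω/dt) + ω₀×(Iω₀) = (-0.0900, -0.0300, -0.1500)
Δv = v₁−v₀ = (0.06800000, -0.12400000, 0.02000000)
F = m·Δv/dt = (1.7000, -3.1000, 0.5000)

F = (1.7000, -3.1000, 0.5000)
τ = (-0.0900, -0.0300, -0.1500)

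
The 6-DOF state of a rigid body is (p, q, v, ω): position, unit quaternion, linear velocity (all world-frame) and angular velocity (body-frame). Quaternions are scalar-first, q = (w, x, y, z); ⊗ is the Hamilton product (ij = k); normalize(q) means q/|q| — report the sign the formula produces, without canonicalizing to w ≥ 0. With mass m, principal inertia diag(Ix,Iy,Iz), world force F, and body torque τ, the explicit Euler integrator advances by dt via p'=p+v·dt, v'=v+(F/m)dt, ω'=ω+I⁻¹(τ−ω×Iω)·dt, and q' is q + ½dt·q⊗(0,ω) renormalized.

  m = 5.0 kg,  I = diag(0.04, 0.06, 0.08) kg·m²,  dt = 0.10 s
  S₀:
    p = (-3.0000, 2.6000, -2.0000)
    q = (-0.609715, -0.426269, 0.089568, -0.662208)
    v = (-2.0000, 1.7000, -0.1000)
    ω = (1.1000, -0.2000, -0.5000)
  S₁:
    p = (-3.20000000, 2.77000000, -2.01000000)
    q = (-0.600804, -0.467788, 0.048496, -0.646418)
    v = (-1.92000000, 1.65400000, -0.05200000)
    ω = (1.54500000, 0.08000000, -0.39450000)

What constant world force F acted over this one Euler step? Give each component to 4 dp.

velocity change Δv = (0.08000000, -0.04600000, 0.04800000)
m·(v₁−v₀)/dt = (4.0000, -2.3000, 2.4000)

F = (4.0000, -2.3000, 2.4000)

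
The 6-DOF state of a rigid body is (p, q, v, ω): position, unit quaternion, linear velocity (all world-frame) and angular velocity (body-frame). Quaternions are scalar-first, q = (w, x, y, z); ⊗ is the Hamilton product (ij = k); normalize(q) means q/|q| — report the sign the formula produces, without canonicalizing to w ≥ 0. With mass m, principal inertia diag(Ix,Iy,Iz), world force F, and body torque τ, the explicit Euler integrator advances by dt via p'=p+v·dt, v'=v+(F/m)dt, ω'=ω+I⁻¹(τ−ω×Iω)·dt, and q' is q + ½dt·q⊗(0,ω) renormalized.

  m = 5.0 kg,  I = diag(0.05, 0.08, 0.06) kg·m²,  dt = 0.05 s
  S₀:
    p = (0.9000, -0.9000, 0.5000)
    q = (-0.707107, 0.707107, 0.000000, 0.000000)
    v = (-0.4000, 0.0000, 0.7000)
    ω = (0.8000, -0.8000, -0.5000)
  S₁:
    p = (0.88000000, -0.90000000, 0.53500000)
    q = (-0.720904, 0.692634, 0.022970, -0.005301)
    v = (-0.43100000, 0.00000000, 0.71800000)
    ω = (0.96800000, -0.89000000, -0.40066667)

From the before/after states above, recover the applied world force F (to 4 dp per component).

velocity change Δv = (-0.03100000, 0.00000000, 0.01800000)
m·(v₁−v₀)/dt = (-3.1000, 0.0000, 1.8000)

F = (-3.1000, 0.0000, 1.8000)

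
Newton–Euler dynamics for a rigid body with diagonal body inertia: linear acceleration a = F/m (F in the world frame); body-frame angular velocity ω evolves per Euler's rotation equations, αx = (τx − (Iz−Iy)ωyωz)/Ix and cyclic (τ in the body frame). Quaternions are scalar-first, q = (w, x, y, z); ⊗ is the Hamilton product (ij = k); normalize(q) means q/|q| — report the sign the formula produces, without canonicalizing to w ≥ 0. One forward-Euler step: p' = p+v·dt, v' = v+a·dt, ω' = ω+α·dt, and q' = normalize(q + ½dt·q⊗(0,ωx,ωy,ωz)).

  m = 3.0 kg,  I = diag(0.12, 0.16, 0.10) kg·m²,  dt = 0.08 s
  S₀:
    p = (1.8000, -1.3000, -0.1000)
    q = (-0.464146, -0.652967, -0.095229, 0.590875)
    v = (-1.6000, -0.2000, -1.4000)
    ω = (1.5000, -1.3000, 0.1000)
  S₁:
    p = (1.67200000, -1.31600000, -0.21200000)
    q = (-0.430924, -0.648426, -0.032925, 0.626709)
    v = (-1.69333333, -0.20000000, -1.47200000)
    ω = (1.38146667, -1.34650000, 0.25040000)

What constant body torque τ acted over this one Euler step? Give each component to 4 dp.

τ = (-0.1700, -0.0900, 0.1100)

Δω = ω₁−ω₀ = (-0.11853333, -0.04650000, 0.15040000)
applied torque τ = (-0.1700, -0.0900, 0.1100)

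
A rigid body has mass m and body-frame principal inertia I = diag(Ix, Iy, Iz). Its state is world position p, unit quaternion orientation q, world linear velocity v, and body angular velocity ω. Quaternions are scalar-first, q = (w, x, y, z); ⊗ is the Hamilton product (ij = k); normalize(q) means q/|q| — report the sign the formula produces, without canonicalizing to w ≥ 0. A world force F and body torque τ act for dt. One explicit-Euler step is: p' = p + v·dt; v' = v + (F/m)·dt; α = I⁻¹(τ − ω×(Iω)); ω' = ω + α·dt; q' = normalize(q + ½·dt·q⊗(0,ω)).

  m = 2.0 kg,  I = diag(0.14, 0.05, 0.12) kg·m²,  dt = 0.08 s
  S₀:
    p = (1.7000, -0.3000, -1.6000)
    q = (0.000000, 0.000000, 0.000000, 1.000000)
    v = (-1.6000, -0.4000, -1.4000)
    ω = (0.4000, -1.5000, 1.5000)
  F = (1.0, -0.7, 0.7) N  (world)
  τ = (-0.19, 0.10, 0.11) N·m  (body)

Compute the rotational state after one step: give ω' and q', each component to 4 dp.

(τ − ω×Iω)/I = (-0.2321, 1.7600, 0.4667)
new body rate ω' = (0.3814, -1.3592, 1.5373)
Hamilton product q⊗(0,ω) = (-1.5000000, 1.5000000, 0.4000000, 0.0000000)
q + ½dt·q⊗(0,ω), renormalized = (-0.0598, 0.0598, 0.0159, 0.9963)

ω' = (0.3814, -1.3592, 1.5373)
q' = (-0.0598, 0.0598, 0.0159, 0.9963)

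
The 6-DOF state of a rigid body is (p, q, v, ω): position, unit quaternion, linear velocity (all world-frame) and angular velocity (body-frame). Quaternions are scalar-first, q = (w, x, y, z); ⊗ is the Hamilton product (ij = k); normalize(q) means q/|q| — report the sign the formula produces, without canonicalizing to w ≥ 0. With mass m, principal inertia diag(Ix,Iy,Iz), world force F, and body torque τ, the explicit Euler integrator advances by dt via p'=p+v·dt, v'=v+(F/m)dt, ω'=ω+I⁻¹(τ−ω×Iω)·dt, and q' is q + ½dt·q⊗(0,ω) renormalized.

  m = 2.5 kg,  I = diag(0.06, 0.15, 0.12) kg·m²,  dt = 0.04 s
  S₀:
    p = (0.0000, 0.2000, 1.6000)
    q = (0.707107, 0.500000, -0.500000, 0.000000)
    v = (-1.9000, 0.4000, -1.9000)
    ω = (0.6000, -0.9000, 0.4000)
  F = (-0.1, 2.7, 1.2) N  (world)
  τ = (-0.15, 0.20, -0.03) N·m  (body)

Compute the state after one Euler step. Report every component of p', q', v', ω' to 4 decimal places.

p' = (-0.0760, 0.2160, 1.5240)
q' = (0.6919, 0.5044, -0.5166, 0.0027)
v' = (-1.9016, 0.4432, -1.8808)
ω' = (0.4928, -0.8428, 0.4062)

a = F/m = (-0.0400, 1.0800, 0.4800)
p + v·dt = (-0.0760, 0.2160, 1.5240)
new velocity v' = (-1.9016, 0.4432, -1.8808)
(τ − ω×Iω)/I = (-2.6800, 1.4293, 0.1550)
new body rate ω' = (0.4928, -0.8428, 0.4062)
2q̇ = q⊗(0,ω) = (-0.7500000, 0.2242642, -0.8363963, 0.1328428)
q + ½dt·q⊗(0,ω), renormalized = (0.6919, 0.5044, -0.5166, 0.0027)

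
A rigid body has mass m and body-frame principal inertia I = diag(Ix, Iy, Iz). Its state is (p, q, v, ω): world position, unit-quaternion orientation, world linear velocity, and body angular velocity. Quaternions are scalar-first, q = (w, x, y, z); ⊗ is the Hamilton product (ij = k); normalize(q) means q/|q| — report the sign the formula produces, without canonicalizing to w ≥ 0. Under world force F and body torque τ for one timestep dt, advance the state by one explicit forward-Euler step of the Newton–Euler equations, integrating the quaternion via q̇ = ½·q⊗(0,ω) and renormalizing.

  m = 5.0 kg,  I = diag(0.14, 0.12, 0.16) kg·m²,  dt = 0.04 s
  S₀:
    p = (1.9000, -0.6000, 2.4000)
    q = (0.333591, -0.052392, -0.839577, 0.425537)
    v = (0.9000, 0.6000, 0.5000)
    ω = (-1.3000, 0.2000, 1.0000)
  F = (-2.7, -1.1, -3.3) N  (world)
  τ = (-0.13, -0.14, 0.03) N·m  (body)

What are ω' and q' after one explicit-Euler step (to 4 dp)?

ω' = (-1.3394, 0.1447, 1.0062)
q' = (0.3269, -0.0795, -0.8478, 0.4099)

α = I⁻¹(τ − ω×Iω) = (-0.9857, -1.3833, 0.1550)
ω + α·dt = (-1.3394, 0.1447, 1.0062)
Hamilton product q⊗(0,ω) = (-0.3257312, -1.3583527, -0.4340879, -0.7683375)
q' = normalize(q + ½dt·q⊗(0,ω)) = (0.3269, -0.0795, -0.8478, 0.4099)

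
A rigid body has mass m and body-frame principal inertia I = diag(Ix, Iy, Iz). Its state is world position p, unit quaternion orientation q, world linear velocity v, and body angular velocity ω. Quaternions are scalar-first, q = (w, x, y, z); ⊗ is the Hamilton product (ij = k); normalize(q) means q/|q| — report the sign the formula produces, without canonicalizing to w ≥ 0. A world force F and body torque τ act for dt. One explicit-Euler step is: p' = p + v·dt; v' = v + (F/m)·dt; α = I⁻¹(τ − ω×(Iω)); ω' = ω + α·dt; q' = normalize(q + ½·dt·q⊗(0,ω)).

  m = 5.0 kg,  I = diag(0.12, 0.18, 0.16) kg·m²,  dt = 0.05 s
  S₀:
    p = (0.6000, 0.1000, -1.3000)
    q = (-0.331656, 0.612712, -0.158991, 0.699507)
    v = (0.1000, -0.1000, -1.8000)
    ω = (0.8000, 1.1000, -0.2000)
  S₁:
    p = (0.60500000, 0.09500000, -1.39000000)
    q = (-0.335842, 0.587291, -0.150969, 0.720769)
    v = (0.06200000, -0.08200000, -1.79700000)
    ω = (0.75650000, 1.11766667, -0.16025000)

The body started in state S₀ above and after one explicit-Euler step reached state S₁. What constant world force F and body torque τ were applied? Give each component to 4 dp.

F = (-3.8000, 1.8000, 0.3000)
τ = (-0.1000, 0.0700, 0.1800)

Δω = ω₁−ω₀ = (-0.04350000, 0.01766667, 0.03975000)
gyro term ω₀×Iω₀ = (0.0044, 0.0064, 0.0528)
τ = I·(Δω/dt) + ω₀×(Iω₀) = (-0.1000, 0.0700, 0.1800)
v₁ − v₀ = (-0.03800000, 0.01800000, 0.00300000)
m·(v₁−v₀)/dt = (-3.8000, 1.8000, 0.3000)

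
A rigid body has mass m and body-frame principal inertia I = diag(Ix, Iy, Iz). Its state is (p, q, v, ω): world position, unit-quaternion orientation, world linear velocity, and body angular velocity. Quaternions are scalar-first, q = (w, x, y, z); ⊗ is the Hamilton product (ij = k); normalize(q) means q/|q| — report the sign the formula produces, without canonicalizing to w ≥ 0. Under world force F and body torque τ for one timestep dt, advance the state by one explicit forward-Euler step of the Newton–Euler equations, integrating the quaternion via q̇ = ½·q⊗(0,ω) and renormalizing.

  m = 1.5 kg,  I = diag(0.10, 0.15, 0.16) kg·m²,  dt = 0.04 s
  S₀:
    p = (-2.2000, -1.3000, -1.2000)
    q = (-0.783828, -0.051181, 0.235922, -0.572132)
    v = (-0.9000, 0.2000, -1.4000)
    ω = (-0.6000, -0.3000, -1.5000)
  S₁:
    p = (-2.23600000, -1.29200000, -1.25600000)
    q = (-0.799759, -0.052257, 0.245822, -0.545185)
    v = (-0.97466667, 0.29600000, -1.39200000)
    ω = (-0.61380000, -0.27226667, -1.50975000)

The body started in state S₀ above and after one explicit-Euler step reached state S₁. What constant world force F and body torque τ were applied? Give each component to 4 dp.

F = (-2.8000, 3.6000, 0.3000)
τ = (-0.0300, 0.0500, -0.0300)

Δv = v₁−v₀ = (-0.07466667, 0.09600000, 0.00800000)
applied force F = (-2.8000, 3.6000, 0.3000)
Δω = ω₁−ω₀ = (-0.01380000, 0.02773333, -0.00975000)
ω₀×(Iω₀) = (0.0045, -0.0540, 0.0090)
τ = I·(Δω/dt) + ω₀×(Iω₀) = (-0.0300, 0.0500, -0.0300)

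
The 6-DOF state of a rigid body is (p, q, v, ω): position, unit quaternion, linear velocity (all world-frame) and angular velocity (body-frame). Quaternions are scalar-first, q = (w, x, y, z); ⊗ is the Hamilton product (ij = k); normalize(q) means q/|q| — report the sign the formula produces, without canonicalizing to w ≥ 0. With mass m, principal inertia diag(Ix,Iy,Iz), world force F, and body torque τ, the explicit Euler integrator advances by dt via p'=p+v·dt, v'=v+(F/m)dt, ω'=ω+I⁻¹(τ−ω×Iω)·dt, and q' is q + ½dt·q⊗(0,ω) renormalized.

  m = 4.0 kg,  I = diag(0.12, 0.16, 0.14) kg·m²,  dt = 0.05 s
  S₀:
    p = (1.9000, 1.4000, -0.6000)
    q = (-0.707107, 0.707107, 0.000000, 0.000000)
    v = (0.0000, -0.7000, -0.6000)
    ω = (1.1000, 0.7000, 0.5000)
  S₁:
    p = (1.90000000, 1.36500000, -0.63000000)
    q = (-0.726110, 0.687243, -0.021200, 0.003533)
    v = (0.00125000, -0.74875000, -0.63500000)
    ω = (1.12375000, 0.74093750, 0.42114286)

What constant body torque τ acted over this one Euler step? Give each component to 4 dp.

τ = (0.0500, 0.1200, -0.1900)

Δω = ω₁−ω₀ = (0.02375000, 0.04093750, -0.07885714)
τ = I·(Δω/dt) + ω₀×(Iω₀) = (0.0500, 0.1200, -0.1900)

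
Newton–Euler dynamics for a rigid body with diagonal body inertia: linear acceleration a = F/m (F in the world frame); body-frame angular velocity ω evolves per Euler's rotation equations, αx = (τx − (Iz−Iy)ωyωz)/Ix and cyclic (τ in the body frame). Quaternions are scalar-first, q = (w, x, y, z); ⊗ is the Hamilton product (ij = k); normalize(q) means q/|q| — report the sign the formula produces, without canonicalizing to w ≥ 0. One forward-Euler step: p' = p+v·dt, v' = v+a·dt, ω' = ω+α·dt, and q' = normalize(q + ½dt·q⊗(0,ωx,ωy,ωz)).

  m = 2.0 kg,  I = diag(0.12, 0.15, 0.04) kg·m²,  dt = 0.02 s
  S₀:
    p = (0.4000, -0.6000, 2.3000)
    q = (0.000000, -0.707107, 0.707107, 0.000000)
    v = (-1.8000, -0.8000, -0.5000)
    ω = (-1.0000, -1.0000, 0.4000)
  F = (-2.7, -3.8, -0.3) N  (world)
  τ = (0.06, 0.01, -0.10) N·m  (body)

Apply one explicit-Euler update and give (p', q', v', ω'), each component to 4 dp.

p' = (0.3640, -0.6160, 2.2900)
q' = (0.0000, -0.7042, 0.7099, 0.0141)
v' = (-1.8270, -0.8380, -0.5030)
ω' = (-0.9973, -0.9944, 0.3350)

a = (-1.3500, -1.9000, -0.1500)
p' = p + v·dt = (0.3640, -0.6160, 2.2900)
new velocity v' = (-1.8270, -0.8380, -0.5030)
ω×(Iω) gyroscopic = (0.0440, -0.0320, 0.0300)
(τ − ω×Iω)/I = (0.1333, 0.2800, -3.2500)
ω + α·dt = (-0.9973, -0.9944, 0.3350)
2q̇ = q⊗(0,ω) = (0.0000000, 0.2828428, 0.2828428, 1.4142140)
q + ½dt·q⊗(0,ω), renormalized = (0.0000, -0.7042, 0.7099, 0.0141)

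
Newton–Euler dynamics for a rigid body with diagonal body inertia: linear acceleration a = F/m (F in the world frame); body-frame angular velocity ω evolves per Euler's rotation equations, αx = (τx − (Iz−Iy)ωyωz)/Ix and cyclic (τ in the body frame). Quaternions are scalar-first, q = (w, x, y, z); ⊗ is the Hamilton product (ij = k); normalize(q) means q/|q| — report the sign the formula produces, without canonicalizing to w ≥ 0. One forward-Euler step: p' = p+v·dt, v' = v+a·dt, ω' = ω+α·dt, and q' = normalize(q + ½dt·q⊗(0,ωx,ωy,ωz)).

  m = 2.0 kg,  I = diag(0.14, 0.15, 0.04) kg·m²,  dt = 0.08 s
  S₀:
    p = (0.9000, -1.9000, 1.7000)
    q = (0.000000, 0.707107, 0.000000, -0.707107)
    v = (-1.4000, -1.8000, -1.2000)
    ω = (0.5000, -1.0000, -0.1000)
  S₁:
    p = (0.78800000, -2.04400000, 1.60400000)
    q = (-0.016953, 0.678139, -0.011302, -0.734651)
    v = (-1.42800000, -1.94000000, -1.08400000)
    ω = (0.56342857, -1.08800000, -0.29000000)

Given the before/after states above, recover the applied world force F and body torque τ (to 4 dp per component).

rate change Δω = (0.06342857, -0.08800000, -0.19000000)
gyro term ω₀×Iω₀ = (-0.0110, -0.0050, -0.0050)
τ = I·(Δω/dt) + ω₀×(Iω₀) = (0.1000, -0.1700, -0.1000)
velocity change Δv = (-0.02800000, -0.14000000, 0.11600000)
m·(v₁−v₀)/dt = (-0.7000, -3.5000, 2.9000)

F = (-0.7000, -3.5000, 2.9000)
τ = (0.1000, -0.1700, -0.1000)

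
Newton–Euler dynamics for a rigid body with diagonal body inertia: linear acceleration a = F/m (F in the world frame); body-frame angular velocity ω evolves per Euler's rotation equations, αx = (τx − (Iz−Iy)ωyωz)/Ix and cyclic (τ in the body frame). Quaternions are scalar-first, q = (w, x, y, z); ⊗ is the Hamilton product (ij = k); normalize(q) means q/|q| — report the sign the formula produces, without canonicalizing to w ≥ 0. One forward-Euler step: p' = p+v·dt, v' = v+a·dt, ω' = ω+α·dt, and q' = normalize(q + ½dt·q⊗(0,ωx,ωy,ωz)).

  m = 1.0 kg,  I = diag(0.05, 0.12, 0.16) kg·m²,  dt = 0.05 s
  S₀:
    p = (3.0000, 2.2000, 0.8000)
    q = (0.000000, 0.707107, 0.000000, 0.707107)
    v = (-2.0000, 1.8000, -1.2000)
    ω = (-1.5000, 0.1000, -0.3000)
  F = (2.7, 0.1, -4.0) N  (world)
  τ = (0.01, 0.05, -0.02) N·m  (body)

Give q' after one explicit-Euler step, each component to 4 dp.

q' = (0.0318, 0.7048, -0.0212, 0.7084)

Hamilton product q⊗(0,ω) = (1.2727926, -0.0707107, -0.8485284, 0.0707107)
q + ½dt·q⊗(0,ω), renormalized = (0.0318, 0.7048, -0.0212, 0.7084)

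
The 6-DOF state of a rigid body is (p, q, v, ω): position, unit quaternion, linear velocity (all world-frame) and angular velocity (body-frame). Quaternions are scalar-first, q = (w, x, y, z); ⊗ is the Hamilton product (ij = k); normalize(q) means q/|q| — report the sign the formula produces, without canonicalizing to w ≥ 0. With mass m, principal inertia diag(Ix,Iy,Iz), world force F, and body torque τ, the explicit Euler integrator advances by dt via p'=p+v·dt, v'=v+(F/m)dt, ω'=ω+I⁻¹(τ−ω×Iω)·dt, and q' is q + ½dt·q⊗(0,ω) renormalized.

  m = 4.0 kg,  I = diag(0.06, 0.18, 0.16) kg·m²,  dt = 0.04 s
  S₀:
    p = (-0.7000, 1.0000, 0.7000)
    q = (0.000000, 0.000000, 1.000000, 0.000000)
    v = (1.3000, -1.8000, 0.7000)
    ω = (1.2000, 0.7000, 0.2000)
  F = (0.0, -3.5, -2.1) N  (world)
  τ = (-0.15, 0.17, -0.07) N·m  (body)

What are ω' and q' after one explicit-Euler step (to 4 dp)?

ω' = (1.1019, 0.7431, 0.1573)
q' = (-0.0140, 0.0040, 0.9996, -0.0240)

ω×(Iω) gyroscopic = (-0.0028, -0.0240, 0.1008)
angular accel α = (-2.4533, 1.0778, -1.0675)
ω + α·dt = (1.1019, 0.7431, 0.1573)
Hamilton product q⊗(0,ω) = (-0.7000000, 0.2000000, 0.0000000, -1.2000000)
updated quaternion q' = (-0.0140, 0.0040, 0.9996, -0.0240)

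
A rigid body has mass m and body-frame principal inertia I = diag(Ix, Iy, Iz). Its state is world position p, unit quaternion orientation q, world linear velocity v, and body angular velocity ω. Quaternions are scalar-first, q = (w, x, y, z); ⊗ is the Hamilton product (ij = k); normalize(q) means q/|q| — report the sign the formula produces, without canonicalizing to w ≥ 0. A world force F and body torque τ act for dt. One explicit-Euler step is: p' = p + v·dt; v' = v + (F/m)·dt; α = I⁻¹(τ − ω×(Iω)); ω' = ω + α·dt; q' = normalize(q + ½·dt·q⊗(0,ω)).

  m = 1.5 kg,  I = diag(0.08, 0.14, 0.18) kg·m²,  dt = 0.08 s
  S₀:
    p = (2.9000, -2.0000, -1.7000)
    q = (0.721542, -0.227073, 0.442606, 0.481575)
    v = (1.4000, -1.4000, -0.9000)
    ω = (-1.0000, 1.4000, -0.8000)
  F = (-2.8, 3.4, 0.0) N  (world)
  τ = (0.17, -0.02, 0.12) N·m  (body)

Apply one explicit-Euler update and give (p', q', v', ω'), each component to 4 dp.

ω×(Iω) gyroscopic = (-0.0448, -0.0800, -0.0840)
(τ − ω×Iω)/I = (2.6850, 0.4286, 1.1333)
new body rate ω' = (-0.7852, 1.4343, -0.7093)
2q̇ = q⊗(0,ω) = (-0.4614614, -1.7498318, 0.3469254, -0.4525298)
updated quaternion q' = (0.7011, -0.2962, 0.4552, 0.4621)
p' = p + v·dt = (3.0120, -2.1120, -1.7720)
new velocity v' = (1.2507, -1.2187, -0.9000)

p' = (3.0120, -2.1120, -1.7720)
q' = (0.7011, -0.2962, 0.4552, 0.4621)
v' = (1.2507, -1.2187, -0.9000)
ω' = (-0.7852, 1.4343, -0.7093)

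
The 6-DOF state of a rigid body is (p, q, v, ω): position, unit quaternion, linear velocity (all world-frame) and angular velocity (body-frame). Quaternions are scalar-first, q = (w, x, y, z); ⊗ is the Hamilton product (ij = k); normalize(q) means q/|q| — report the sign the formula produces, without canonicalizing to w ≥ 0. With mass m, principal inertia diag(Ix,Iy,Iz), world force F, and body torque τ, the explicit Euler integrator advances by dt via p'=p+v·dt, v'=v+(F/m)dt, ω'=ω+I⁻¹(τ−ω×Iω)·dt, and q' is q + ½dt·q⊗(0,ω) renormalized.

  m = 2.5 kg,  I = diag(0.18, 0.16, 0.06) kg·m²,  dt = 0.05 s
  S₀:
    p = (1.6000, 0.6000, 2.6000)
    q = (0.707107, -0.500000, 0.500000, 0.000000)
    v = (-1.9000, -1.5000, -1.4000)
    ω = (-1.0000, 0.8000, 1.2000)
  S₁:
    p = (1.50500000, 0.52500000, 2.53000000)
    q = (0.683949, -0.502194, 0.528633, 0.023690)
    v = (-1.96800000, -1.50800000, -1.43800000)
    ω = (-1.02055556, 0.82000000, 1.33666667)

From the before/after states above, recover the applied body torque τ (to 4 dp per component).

ω₁ − ω₀ = (-0.02055556, 0.02000000, 0.13666667)
precession coupling = (-0.0960, -0.1440, 0.0160)
applied torque τ = (-0.1700, -0.0800, 0.1800)

τ = (-0.1700, -0.0800, 0.1800)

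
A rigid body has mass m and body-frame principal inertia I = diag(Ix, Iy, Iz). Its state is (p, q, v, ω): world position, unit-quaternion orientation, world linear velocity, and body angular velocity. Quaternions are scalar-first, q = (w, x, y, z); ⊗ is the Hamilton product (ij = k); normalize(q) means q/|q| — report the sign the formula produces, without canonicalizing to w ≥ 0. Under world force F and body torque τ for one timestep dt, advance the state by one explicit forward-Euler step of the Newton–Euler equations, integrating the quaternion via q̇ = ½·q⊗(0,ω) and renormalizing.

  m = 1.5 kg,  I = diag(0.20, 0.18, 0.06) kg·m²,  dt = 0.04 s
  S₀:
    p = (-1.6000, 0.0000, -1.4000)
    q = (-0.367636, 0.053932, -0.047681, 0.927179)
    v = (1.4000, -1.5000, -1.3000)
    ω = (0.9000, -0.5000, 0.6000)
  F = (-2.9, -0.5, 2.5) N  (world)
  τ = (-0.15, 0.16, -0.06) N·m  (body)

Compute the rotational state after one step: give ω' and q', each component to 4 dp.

ω' = (0.8628, -0.4812, 0.5540)
q' = (-0.3801, 0.0560, -0.0280, 0.9228)

precession coupling ω×(Iω) = (0.0360, 0.0756, 0.0090)
angular accel α = (-0.9300, 0.4689, -1.1500)
ω + α·dt = (0.8628, -0.4812, 0.5540)
q⊗(0,ω) = (-0.6286867, 0.1041085, 0.9859199, -0.2046347)
q' = normalize(q + ½dt·q⊗(0,ω)) = (-0.3801, 0.0560, -0.0280, 0.9228)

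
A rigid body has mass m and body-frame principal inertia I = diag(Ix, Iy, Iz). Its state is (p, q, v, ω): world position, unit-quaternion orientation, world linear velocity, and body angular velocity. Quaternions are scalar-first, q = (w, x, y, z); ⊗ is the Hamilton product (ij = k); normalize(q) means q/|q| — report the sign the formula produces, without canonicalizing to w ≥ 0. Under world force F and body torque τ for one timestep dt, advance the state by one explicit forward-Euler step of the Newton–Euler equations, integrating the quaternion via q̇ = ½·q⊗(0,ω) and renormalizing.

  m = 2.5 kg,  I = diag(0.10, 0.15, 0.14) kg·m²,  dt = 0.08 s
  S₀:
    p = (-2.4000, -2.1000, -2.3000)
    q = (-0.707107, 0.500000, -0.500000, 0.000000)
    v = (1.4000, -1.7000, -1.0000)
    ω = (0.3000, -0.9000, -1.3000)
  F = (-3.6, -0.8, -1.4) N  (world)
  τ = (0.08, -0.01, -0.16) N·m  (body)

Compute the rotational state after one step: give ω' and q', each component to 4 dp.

precession coupling ω×(Iω) = (-0.0117, 0.0156, -0.0135)
α = I⁻¹(τ − ω×Iω) = (0.9170, -0.1707, -1.0464)
ω + α·dt = (0.3734, -0.9137, -1.3837)
Hamilton product q⊗(0,ω) = (-0.6000000, 0.4378679, 1.2863963, 0.6192391)
updated quaternion q' = (-0.7296, 0.5164, -0.4476, 0.0247)

ω' = (0.3734, -0.9137, -1.3837)
q' = (-0.7296, 0.5164, -0.4476, 0.0247)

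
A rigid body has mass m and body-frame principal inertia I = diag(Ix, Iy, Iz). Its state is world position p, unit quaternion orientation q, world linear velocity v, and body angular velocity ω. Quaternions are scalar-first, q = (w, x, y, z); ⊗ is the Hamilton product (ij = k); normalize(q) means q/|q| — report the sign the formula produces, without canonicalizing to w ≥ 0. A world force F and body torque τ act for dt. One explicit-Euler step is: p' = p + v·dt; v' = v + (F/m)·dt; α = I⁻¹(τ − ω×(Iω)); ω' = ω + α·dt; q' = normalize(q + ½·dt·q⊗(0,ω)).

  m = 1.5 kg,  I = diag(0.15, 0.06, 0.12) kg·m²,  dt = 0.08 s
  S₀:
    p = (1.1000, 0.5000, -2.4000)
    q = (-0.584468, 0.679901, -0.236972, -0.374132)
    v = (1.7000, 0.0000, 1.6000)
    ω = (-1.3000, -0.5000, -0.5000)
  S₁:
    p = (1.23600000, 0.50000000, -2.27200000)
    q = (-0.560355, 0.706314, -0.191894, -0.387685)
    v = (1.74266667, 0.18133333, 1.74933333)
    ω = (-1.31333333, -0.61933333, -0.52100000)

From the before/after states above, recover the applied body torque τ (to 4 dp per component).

τ = (-0.0100, -0.0700, -0.0900)

rate change Δω = (-0.01333333, -0.11933333, -0.02100000)
applied torque τ = (-0.0100, -0.0700, -0.0900)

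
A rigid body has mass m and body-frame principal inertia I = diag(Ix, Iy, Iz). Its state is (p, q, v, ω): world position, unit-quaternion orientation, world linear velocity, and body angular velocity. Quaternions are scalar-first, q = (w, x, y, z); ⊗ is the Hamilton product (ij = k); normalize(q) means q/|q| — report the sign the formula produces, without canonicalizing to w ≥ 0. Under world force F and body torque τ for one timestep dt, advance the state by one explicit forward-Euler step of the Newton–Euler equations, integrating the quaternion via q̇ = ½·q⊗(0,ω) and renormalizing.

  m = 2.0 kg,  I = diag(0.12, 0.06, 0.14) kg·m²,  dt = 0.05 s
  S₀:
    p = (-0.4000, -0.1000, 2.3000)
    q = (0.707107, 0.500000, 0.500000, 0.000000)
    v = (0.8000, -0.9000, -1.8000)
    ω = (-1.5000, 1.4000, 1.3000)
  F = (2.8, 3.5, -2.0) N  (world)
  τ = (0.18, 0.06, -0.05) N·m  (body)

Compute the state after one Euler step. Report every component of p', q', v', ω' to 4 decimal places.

p' = (-0.3600, -0.1450, 2.2100)
q' = (0.7071, 0.4888, 0.5076, 0.0591)
v' = (0.8700, -0.8125, -1.8500)
ω' = (-1.4857, 1.4175, 1.2371)

a = (1.4000, 1.7500, -1.0000)
p + v·dt = (-0.3600, -0.1450, 2.2100)
v + (F/m)dt = (0.8700, -0.8125, -1.8500)
gyro term ω×Iω = (0.1456, 0.0390, 0.1260)
α = I⁻¹(τ − ω×Iω) = (0.2867, 0.3500, -1.2571)
ω + α·dt = (-1.4857, 1.4175, 1.2371)
2q̇ = q⊗(0,ω) = (0.0500000, -0.4106605, 0.3399498, 2.3692391)
updated quaternion q' = (0.7071, 0.4888, 0.5076, 0.0591)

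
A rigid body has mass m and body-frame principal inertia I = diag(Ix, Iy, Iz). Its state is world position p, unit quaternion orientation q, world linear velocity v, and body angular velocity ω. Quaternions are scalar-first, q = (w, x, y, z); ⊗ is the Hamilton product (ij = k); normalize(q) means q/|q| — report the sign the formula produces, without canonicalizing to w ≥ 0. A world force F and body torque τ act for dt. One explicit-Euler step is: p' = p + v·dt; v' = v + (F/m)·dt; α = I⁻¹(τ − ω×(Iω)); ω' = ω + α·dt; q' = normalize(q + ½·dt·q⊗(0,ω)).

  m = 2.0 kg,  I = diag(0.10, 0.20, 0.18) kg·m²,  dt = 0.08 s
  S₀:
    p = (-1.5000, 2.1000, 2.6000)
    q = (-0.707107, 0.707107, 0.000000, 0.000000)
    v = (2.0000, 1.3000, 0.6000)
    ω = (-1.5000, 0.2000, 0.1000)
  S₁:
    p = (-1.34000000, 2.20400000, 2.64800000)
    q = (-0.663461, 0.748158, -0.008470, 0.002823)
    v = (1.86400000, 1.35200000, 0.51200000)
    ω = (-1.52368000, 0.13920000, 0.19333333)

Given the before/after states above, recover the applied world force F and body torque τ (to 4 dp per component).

F = (-3.4000, 1.3000, -2.2000)
τ = (-0.0300, -0.1400, 0.1800)

v₁ − v₀ = (-0.13600000, 0.05200000, -0.08800000)
m·(v₁−v₀)/dt = (-3.4000, 1.3000, -2.2000)
ω₁ − ω₀ = (-0.02368000, -0.06080000, 0.09333333)
applied torque τ = (-0.0300, -0.1400, 0.1800)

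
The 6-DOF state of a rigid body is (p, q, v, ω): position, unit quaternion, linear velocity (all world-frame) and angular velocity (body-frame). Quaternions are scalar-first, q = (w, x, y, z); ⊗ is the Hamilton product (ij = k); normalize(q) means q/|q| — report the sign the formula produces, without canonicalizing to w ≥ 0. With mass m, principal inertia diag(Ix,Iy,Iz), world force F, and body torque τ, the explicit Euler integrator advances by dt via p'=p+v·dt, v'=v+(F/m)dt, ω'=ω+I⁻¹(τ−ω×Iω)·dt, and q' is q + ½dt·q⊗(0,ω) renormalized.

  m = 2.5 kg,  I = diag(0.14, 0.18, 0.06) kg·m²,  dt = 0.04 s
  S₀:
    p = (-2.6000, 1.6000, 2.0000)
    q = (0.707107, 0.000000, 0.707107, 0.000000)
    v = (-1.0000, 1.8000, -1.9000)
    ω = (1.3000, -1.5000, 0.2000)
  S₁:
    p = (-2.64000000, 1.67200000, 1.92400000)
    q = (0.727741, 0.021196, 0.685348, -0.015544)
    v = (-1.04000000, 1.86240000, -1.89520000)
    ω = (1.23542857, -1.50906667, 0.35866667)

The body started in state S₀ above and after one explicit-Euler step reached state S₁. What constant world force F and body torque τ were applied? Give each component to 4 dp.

Δω = ω₁−ω₀ = (-0.06457143, -0.00906667, 0.15866667)
τ = I·(Δω/dt) + ω₀×(Iω₀) = (-0.1900, -0.0200, 0.1600)
velocity change Δv = (-0.04000000, 0.06240000, 0.00480000)
F = m·Δv/dt = (-2.5000, 3.9000, 0.3000)

F = (-2.5000, 3.9000, 0.3000)
τ = (-0.1900, -0.0200, 0.1600)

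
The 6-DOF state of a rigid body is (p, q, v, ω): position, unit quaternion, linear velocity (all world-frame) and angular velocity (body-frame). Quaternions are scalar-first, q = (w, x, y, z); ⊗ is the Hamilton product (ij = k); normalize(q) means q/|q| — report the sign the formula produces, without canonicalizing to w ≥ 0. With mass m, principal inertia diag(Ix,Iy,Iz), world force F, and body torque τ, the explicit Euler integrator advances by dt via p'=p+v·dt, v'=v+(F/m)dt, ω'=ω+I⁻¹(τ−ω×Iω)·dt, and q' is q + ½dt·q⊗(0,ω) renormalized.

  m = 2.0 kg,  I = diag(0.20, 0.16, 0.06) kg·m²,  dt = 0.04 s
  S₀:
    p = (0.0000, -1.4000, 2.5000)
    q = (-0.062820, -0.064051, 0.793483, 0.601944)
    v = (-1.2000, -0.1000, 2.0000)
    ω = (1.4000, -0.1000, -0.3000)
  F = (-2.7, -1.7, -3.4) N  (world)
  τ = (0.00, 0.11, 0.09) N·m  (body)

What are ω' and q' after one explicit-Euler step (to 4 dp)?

ω' = (1.4006, -0.0578, -0.2437)
q' = (-0.0558, -0.0693, 0.8097, 0.5800)

angular accel α = (0.0150, 1.0550, 1.4067)
ω + α·dt = (1.4006, -0.0578, -0.2437)
2q̇ = q⊗(0,ω) = (0.3496029, -0.2657985, 0.8297883, -1.0856251)
q + ½dt·q⊗(0,ω), renormalized = (-0.0558, -0.0693, 0.8097, 0.5800)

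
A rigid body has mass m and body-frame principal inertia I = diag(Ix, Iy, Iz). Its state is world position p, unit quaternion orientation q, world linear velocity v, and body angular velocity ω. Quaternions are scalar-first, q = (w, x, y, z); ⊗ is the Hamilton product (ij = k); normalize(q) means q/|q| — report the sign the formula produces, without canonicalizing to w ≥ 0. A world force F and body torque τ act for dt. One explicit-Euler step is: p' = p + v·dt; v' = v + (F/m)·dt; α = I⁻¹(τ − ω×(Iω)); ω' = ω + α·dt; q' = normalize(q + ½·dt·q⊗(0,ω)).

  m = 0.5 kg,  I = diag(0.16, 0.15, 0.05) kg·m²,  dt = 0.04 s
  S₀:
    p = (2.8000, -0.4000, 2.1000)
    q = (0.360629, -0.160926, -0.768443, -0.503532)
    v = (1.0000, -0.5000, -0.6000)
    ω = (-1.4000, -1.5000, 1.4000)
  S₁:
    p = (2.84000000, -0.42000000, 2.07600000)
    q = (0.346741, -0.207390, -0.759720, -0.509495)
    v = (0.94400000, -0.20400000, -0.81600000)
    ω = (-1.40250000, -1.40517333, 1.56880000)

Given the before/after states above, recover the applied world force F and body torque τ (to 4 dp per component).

rate change Δω = (-0.00250000, 0.09482667, 0.16880000)
τ = I·(Δω/dt) + ω₀×(Iω₀) = (0.2000, 0.1400, 0.1900)
velocity change Δv = (-0.05600000, 0.29600000, -0.21600000)
m·(v₁−v₀)/dt = (-0.7000, 3.7000, -2.7000)

F = (-0.7000, 3.7000, -2.7000)
τ = (0.2000, 0.1400, 0.1900)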